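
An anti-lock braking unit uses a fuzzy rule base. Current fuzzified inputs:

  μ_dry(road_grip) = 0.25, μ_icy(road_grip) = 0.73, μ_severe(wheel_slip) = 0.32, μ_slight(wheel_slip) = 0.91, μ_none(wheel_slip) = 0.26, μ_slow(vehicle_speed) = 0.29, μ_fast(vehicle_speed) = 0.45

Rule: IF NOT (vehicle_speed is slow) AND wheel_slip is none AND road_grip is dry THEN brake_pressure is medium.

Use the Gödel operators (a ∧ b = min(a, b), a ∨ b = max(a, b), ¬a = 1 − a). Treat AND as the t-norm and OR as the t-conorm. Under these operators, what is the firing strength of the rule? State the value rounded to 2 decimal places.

0.25

firing strength: ¬slow=1−0.29=0.71, none=0.26, dry=0.25; AND[min(a, b)] → w = 0.25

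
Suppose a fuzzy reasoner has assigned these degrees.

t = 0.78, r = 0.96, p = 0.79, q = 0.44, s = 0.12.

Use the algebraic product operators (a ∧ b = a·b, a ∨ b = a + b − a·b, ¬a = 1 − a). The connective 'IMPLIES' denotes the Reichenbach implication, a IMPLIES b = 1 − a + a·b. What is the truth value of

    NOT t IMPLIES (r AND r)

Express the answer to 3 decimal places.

0.983

NOT t = 1 − 0.7800 = 0.2200
r AND r = a·b on (0.9600, 0.9600) = 0.9216
NOT t IMPLIES (r AND r)  [Reichenbach: 1 − a + a·b] with a=0.2200, b=0.9216 → 0.9828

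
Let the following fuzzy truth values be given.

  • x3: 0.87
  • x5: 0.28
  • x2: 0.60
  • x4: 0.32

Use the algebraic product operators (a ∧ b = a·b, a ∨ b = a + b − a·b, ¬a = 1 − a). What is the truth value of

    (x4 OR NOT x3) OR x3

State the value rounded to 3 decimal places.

0.923

NOT x3 = 1 − 0.8700 = 0.1300
x4 OR NOT x3 = a + b − a·b on (0.3200, 0.1300) = 0.4084
(x4 OR NOT x3) OR x3 = a + b − a·b on (0.4084, 0.8700) = 0.9231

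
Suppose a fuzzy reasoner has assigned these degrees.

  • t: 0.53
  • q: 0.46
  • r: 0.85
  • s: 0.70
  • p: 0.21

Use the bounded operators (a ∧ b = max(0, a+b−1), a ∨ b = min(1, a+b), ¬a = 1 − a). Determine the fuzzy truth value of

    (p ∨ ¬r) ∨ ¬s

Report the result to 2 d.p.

¬r = 1 − 0.85 = 0.15
p ∨ ¬r = min(1, a+b) on (0.21, 0.15) = 0.36
¬s = 1 − 0.70 = 0.30
(p ∨ ¬r) ∨ ¬s = min(1, a+b) on (0.36, 0.30) = 0.66

0.66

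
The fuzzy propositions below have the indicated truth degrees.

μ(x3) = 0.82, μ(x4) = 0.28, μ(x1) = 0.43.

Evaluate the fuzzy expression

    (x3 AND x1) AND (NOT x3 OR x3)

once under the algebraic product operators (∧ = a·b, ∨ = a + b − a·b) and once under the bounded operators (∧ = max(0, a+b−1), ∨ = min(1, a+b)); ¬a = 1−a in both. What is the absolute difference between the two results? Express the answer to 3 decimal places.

Under algebraic product:
  x3 AND x1 = a·b on (0.8200, 0.4300) = 0.3526
  NOT x3 = 1 − 0.8200 = 0.1800
  NOT x3 OR x3 = a + b − a·b on (0.1800, 0.8200) = 0.8524
  (x3 AND x1) AND (NOT x3 OR x3) = a·b on (0.3526, 0.8524) = 0.3006
  → value = 0.3006
Under bounded:
  x3 AND x1 = max(0, a+b−1) on (0.82, 0.43) = 0.25
  NOT x3 = 1 − 0.82 = 0.18
  NOT x3 OR x3 = min(1, a+b) on (0.18, 0.82) = 1.00
  (x3 AND x1) AND (NOT x3 OR x3) = max(0, a+b−1) on (0.25, 1.00) = 0.25
  → value = 0.2500
|0.3006 − 0.2500| = 0.051

0.051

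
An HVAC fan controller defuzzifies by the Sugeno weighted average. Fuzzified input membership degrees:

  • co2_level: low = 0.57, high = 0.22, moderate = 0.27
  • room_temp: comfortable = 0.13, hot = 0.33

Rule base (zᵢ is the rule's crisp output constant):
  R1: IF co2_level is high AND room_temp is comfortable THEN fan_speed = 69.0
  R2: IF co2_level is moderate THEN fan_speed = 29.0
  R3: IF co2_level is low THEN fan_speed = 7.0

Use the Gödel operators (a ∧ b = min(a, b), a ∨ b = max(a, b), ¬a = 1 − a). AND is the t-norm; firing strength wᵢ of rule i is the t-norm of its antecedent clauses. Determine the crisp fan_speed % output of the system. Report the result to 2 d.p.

21.43

R1 (z=69.0): high=0.22, comfortable=0.13; AND[min(a, b)] → w = 0.13
R2 (z=29.0): moderate=0.27 → w = 0.27
R3 (z=7.0): low=0.57 → w = 0.57
Weighted average = (0.13·69.0 + 0.27·29.0 + 0.57·7.0) / (0.13 + 0.27 + 0.57)
  = 20.7900 / 0.9700 = 21.43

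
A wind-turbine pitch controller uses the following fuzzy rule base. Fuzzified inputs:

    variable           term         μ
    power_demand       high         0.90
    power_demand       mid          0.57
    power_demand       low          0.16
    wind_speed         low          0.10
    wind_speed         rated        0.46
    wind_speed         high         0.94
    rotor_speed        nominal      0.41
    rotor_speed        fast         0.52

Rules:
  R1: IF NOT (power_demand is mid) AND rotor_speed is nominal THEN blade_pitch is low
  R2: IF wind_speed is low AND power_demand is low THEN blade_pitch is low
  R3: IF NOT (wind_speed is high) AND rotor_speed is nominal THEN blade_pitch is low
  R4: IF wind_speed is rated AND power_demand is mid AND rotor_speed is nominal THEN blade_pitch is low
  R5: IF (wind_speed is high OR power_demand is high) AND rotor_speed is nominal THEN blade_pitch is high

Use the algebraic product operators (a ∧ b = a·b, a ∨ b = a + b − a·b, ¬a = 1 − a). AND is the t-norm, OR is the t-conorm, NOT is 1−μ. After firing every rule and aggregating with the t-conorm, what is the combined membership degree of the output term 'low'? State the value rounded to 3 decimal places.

R1: ¬mid=1−0.57=0.43, nominal=0.41; AND[a·b] → w = 0.1763
R2: low=0.10, low=0.16; AND[a·b] → w = 0.0160
R3: ¬high=1−0.94=0.06, nominal=0.41; AND[a·b] → w = 0.0246
R4: rated=0.46, mid=0.57, nominal=0.41; AND[a·b] → w = 0.1075
R5: (high=0.94 OR high=0.90) = 0.9940; AND[a·b] with nominal=0.41 → w = 0.4075
Rules with consequent 'low': {R1, R2, R3, R4} → strengths 0.1763, 0.0160, 0.0246, 0.1075
Aggregate via t-conorm [a + b − a·b]: 0.2944

0.294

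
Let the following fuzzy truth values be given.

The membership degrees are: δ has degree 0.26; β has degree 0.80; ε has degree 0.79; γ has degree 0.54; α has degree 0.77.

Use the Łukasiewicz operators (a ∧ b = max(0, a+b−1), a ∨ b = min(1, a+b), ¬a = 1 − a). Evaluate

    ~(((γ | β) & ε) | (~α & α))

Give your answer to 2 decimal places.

γ | β = min(1, a+b) on (0.54, 0.80) = 1.00
(γ | β) & ε = max(0, a+b−1) on (1.00, 0.79) = 0.79
~α = 1 − 0.77 = 0.23
~α & α = max(0, a+b−1) on (0.23, 0.77) = 0.00
((γ | β) & ε) | (~α & α) = min(1, a+b) on (0.79, 0.00) = 0.79
~(((γ | β) & ε) | (~α & α)) = 1 − 0.79 = 0.21

0.21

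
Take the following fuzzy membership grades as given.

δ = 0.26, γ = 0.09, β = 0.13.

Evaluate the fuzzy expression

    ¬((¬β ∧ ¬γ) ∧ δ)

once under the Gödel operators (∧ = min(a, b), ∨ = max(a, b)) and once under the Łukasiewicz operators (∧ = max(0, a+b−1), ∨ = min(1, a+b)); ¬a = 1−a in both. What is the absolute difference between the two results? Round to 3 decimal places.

0.220

Under Gödel:
  ¬β = 1 − 0.13 = 0.87
  ¬γ = 1 − 0.09 = 0.91
  ¬β ∧ ¬γ = min(a, b) on (0.87, 0.91) = 0.87
  (¬β ∧ ¬γ) ∧ δ = min(a, b) on (0.87, 0.26) = 0.26
  ¬((¬β ∧ ¬γ) ∧ δ) = 1 − 0.26 = 0.74
  → value = 0.7400
Under Łukasiewicz:
  ¬β = 1 − 0.13 = 0.87
  ¬γ = 1 − 0.09 = 0.91
  ¬β ∧ ¬γ = max(0, a+b−1) on (0.87, 0.91) = 0.78
  (¬β ∧ ¬γ) ∧ δ = max(0, a+b−1) on (0.78, 0.26) = 0.04
  ¬((¬β ∧ ¬γ) ∧ δ) = 1 − 0.04 = 0.96
  → value = 0.9600
|0.7400 − 0.9600| = 0.220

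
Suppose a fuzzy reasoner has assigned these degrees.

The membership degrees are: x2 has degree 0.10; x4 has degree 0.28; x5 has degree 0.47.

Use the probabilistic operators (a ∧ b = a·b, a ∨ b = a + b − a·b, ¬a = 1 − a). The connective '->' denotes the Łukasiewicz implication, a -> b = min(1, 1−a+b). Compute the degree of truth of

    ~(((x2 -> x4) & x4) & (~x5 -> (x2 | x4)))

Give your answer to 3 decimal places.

0.770

x2 -> x4  [Łukasiewicz: min(1, 1−a+b)] with a=0.1000, b=0.2800 → 1.0000
(x2 -> x4) & x4 = a·b on (1.0000, 0.2800) = 0.2800
~x5 = 1 − 0.4700 = 0.5300
x2 | x4 = a + b − a·b on (0.1000, 0.2800) = 0.3520
~x5 -> (x2 | x4)  [Łukasiewicz: min(1, 1−a+b)] with a=0.5300, b=0.3520 → 0.8220
((x2 -> x4) & x4) & (~x5 -> (x2 | x4)) = a·b on (0.2800, 0.8220) = 0.2302
~(((x2 -> x4) & x4) & (~x5 -> (x2 | x4))) = 1 − 0.2302 = 0.7698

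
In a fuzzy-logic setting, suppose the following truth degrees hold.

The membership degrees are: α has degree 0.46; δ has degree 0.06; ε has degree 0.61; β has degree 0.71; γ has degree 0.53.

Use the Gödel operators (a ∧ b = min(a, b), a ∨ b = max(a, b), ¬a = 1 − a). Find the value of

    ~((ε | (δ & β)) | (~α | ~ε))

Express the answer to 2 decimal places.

0.39

δ & β = min(a, b) on (0.06, 0.71) = 0.06
ε | (δ & β) = max(a, b) on (0.61, 0.06) = 0.61
~α = 1 − 0.46 = 0.54
~ε = 1 − 0.61 = 0.39
~α | ~ε = max(a, b) on (0.54, 0.39) = 0.54
(ε | (δ & β)) | (~α | ~ε) = max(a, b) on (0.61, 0.54) = 0.61
~((ε | (δ & β)) | (~α | ~ε)) = 1 − 0.61 = 0.39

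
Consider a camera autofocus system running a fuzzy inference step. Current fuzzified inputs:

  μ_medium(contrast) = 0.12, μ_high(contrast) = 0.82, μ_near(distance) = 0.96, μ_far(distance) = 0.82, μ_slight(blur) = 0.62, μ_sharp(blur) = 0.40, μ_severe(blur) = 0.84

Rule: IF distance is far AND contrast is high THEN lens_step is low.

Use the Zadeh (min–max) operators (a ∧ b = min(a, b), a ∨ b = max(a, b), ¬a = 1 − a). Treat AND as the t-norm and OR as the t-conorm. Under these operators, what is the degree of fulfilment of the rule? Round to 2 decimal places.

firing strength: far=0.82, high=0.82; AND[min(a, b)] → w = 0.82

0.82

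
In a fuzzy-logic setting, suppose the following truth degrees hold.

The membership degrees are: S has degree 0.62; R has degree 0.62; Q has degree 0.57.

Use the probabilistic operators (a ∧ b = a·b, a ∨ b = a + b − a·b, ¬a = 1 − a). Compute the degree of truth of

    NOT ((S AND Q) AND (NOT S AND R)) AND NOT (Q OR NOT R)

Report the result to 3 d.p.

0.244

S AND Q = a·b on (0.6200, 0.5700) = 0.3534
NOT S = 1 − 0.6200 = 0.3800
NOT S AND R = a·b on (0.3800, 0.6200) = 0.2356
(S AND Q) AND (NOT S AND R) = a·b on (0.3534, 0.2356) = 0.0833
NOT ((S AND Q) AND (NOT S AND R)) = 1 − 0.0833 = 0.9167
NOT R = 1 − 0.6200 = 0.3800
Q OR NOT R = a + b − a·b on (0.5700, 0.3800) = 0.7334
NOT (Q OR NOT R) = 1 − 0.7334 = 0.2666
NOT ((S AND Q) AND (NOT S AND R)) AND NOT (Q OR NOT R) = a·b on (0.9167, 0.2666) = 0.2444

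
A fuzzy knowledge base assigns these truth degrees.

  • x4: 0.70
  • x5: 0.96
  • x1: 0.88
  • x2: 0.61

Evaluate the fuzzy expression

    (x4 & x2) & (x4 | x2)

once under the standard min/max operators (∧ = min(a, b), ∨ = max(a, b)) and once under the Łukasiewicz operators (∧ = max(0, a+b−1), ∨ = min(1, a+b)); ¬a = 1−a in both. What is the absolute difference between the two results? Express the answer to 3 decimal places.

Under standard min/max:
  x4 & x2 = min(a, b) on (0.70, 0.61) = 0.61
  x4 | x2 = max(a, b) on (0.70, 0.61) = 0.70
  (x4 & x2) & (x4 | x2) = min(a, b) on (0.61, 0.70) = 0.61
  → value = 0.6100
Under Łukasiewicz:
  x4 & x2 = max(0, a+b−1) on (0.70, 0.61) = 0.31
  x4 | x2 = min(1, a+b) on (0.70, 0.61) = 1.00
  (x4 & x2) & (x4 | x2) = max(0, a+b−1) on (0.31, 1.00) = 0.31
  → value = 0.3100
|0.6100 − 0.3100| = 0.300

0.300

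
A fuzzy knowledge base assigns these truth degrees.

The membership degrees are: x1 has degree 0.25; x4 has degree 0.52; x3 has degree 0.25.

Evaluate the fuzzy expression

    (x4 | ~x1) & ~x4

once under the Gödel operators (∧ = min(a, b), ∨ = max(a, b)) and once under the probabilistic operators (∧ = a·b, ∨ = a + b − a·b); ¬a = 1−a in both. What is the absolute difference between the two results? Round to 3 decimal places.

0.058

Under Gödel:
  ~x1 = 1 − 0.25 = 0.75
  x4 | ~x1 = max(a, b) on (0.52, 0.75) = 0.75
  ~x4 = 1 − 0.52 = 0.48
  (x4 | ~x1) & ~x4 = min(a, b) on (0.75, 0.48) = 0.48
  → value = 0.4800
Under probabilistic:
  ~x1 = 1 − 0.2500 = 0.7500
  x4 | ~x1 = a + b − a·b on (0.5200, 0.7500) = 0.8800
  ~x4 = 1 − 0.5200 = 0.4800
  (x4 | ~x1) & ~x4 = a·b on (0.8800, 0.4800) = 0.4224
  → value = 0.4224
|0.4800 − 0.4224| = 0.058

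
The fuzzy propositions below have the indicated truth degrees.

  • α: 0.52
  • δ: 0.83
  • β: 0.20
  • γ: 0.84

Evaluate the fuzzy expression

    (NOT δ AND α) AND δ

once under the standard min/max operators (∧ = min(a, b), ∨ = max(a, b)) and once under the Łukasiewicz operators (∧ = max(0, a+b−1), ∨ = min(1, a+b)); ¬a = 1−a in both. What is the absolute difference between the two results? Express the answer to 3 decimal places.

Under standard min/max:
  NOT δ = 1 − 0.83 = 0.17
  NOT δ AND α = min(a, b) on (0.17, 0.52) = 0.17
  (NOT δ AND α) AND δ = min(a, b) on (0.17, 0.83) = 0.17
  → value = 0.1700
Under Łukasiewicz:
  NOT δ = 1 − 0.83 = 0.17
  NOT δ AND α = max(0, a+b−1) on (0.17, 0.52) = 0.00
  (NOT δ AND α) AND δ = max(0, a+b−1) on (0.00, 0.83) = 0.00
  → value = 0.0000
|0.1700 − 0.0000| = 0.170

0.170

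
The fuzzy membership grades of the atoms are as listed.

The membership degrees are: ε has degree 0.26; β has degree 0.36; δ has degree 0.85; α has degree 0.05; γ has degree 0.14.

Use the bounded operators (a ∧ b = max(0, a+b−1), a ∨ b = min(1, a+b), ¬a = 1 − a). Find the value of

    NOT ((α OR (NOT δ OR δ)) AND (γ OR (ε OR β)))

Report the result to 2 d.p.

NOT δ = 1 − 0.85 = 0.15
NOT δ OR δ = min(1, a+b) on (0.15, 0.85) = 1.00
α OR (NOT δ OR δ) = min(1, a+b) on (0.05, 1.00) = 1.00
ε OR β = min(1, a+b) on (0.26, 0.36) = 0.62
γ OR (ε OR β) = min(1, a+b) on (0.14, 0.62) = 0.76
(α OR (NOT δ OR δ)) AND (γ OR (ε OR β)) = max(0, a+b−1) on (1.00, 0.76) = 0.76
NOT ((α OR (NOT δ OR δ)) AND (γ OR (ε OR β))) = 1 − 0.76 = 0.24

0.24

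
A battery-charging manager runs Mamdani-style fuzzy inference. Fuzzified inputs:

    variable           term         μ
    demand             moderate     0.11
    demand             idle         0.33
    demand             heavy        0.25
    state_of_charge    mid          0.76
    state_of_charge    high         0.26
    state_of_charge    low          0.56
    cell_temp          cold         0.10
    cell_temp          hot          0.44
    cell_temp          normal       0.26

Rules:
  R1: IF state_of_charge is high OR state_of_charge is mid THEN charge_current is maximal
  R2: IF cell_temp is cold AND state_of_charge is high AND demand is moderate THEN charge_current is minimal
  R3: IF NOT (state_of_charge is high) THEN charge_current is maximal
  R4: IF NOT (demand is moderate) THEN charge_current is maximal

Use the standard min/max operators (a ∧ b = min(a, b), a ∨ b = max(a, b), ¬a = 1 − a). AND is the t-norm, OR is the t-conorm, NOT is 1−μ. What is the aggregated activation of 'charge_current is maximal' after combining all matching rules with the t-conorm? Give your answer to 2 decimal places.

R1: high=0.26, mid=0.76; OR[max(a, b)] → w = 0.76
R2: cold=0.10, high=0.26, moderate=0.11; AND[min(a, b)] → w = 0.10
R3: ¬high=1−0.26=0.74 → w = 0.74
R4: ¬moderate=1−0.11=0.89 → w = 0.89
Rules with consequent 'maximal': {R1, R3, R4} → strengths 0.76, 0.74, 0.89
Aggregate via t-conorm [max(a, b)]: 0.89

0.89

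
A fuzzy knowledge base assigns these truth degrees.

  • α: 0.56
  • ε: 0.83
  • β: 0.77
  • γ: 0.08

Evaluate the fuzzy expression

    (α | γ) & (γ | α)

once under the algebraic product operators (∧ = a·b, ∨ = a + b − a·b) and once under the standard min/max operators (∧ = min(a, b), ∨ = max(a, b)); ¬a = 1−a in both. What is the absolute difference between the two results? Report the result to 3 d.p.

0.206

Under algebraic product:
  α | γ = a + b − a·b on (0.5600, 0.0800) = 0.5952
  γ | α = a + b − a·b on (0.0800, 0.5600) = 0.5952
  (α | γ) & (γ | α) = a·b on (0.5952, 0.5952) = 0.3543
  → value = 0.3543
Under standard min/max:
  α | γ = max(a, b) on (0.56, 0.08) = 0.56
  γ | α = max(a, b) on (0.08, 0.56) = 0.56
  (α | γ) & (γ | α) = min(a, b) on (0.56, 0.56) = 0.56
  → value = 0.5600
|0.3543 − 0.5600| = 0.206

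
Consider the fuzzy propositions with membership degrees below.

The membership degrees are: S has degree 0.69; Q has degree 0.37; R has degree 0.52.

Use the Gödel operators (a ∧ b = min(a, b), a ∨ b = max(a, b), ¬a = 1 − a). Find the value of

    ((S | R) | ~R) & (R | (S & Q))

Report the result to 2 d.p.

S | R = max(a, b) on (0.69, 0.52) = 0.69
~R = 1 − 0.52 = 0.48
(S | R) | ~R = max(a, b) on (0.69, 0.48) = 0.69
S & Q = min(a, b) on (0.69, 0.37) = 0.37
R | (S & Q) = max(a, b) on (0.52, 0.37) = 0.52
((S | R) | ~R) & (R | (S & Q)) = min(a, b) on (0.69, 0.52) = 0.52

0.52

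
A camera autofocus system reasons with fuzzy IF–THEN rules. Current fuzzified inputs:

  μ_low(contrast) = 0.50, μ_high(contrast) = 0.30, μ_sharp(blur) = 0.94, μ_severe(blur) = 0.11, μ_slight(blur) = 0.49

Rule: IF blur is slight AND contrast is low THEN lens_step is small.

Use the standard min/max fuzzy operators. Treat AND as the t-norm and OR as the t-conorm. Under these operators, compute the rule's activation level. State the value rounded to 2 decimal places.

firing strength: slight=0.49, low=0.50; AND[min(a, b)] → w = 0.49

0.49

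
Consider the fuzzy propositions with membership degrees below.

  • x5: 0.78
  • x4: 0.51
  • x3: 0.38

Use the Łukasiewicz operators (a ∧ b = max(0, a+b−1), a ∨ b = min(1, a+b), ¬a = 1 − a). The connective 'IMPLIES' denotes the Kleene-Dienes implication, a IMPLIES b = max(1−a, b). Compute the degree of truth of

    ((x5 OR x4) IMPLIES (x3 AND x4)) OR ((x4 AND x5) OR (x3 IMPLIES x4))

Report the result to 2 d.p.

x5 OR x4 = min(1, a+b) on (0.78, 0.51) = 1.00
x3 AND x4 = max(0, a+b−1) on (0.38, 0.51) = 0.00
(x5 OR x4) IMPLIES (x3 AND x4)  [Kleene-Dienes: max(1−a, b)] with a=1.00, b=0.00 → 0.00
x4 AND x5 = max(0, a+b−1) on (0.51, 0.78) = 0.29
x3 IMPLIES x4  [Kleene-Dienes: max(1−a, b)] with a=0.38, b=0.51 → 0.62
(x4 AND x5) OR (x3 IMPLIES x4) = min(1, a+b) on (0.29, 0.62) = 0.91
((x5 OR x4) IMPLIES (x3 AND x4)) OR ((x4 AND x5) OR (x3 IMPLIES x4)) = min(1, a+b) on (0.00, 0.91) = 0.91

0.91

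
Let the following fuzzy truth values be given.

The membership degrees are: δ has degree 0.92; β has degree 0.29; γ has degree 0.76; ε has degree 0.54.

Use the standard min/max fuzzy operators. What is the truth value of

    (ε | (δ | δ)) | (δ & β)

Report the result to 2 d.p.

δ | δ = max(a, b) on (0.92, 0.92) = 0.92
ε | (δ | δ) = max(a, b) on (0.54, 0.92) = 0.92
δ & β = min(a, b) on (0.92, 0.29) = 0.29
(ε | (δ | δ)) | (δ & β) = max(a, b) on (0.92, 0.29) = 0.92

0.92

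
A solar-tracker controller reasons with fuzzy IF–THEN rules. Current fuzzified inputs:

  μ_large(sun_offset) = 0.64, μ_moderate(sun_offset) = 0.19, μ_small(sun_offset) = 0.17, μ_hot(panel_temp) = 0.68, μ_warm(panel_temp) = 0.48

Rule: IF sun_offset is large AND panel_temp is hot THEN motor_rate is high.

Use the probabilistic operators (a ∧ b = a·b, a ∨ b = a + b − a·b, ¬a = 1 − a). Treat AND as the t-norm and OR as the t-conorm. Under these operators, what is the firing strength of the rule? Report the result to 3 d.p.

firing strength: large=0.64, hot=0.68; AND[a·b] → w = 0.4352

0.435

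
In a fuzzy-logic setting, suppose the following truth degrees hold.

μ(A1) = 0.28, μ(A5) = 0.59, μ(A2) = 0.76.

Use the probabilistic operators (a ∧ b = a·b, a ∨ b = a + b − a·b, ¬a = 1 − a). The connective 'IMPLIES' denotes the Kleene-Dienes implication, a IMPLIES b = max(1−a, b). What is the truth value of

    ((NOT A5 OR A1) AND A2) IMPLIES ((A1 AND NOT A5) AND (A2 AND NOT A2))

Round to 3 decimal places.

NOT A5 = 1 − 0.5900 = 0.4100
NOT A5 OR A1 = a + b − a·b on (0.4100, 0.2800) = 0.5752
(NOT A5 OR A1) AND A2 = a·b on (0.5752, 0.7600) = 0.4372
NOT A5 = 1 − 0.5900 = 0.4100
A1 AND NOT A5 = a·b on (0.2800, 0.4100) = 0.1148
NOT A2 = 1 − 0.7600 = 0.2400
A2 AND NOT A2 = a·b on (0.7600, 0.2400) = 0.1824
(A1 AND NOT A5) AND (A2 AND NOT A2) = a·b on (0.1148, 0.1824) = 0.0209
((NOT A5 OR A1) AND A2) IMPLIES ((A1 AND NOT A5) AND (A2 AND NOT A2))  [Kleene-Dienes: max(1−a, b)] with a=0.4372, b=0.0209 → 0.5628

0.563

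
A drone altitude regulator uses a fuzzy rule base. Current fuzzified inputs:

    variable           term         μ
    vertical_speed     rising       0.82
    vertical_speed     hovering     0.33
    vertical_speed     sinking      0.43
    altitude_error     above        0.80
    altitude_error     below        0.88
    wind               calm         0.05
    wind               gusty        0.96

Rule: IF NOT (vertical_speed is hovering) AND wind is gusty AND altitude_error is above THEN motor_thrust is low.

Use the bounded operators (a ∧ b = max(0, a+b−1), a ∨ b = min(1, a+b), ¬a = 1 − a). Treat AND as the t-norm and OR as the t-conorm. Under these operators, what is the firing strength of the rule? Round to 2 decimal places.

firing strength: ¬hovering=1−0.33=0.67, gusty=0.96, above=0.80; AND[max(0, a+b−1)] → w = 0.43

0.43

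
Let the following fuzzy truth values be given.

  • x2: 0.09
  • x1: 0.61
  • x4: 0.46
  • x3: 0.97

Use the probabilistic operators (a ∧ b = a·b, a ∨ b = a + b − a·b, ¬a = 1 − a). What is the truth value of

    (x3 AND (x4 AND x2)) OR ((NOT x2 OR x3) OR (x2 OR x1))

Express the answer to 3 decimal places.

0.999

x4 AND x2 = a·b on (0.4600, 0.0900) = 0.0414
x3 AND (x4 AND x2) = a·b on (0.9700, 0.0414) = 0.0402
NOT x2 = 1 − 0.0900 = 0.9100
NOT x2 OR x3 = a + b − a·b on (0.9100, 0.9700) = 0.9973
x2 OR x1 = a + b − a·b on (0.0900, 0.6100) = 0.6451
(NOT x2 OR x3) OR (x2 OR x1) = a + b − a·b on (0.9973, 0.6451) = 0.9990
(x3 AND (x4 AND x2)) OR ((NOT x2 OR x3) OR (x2 OR x1)) = a + b − a·b on (0.0402, 0.9990) = 0.9991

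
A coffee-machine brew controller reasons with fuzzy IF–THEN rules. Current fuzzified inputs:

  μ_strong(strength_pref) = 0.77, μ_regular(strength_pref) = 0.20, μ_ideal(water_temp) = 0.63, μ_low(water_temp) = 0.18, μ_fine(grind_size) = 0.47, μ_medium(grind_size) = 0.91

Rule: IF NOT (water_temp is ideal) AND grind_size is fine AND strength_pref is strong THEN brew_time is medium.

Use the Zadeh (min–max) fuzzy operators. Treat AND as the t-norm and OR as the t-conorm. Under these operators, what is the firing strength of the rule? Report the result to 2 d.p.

0.37

firing strength: ¬ideal=1−0.63=0.37, fine=0.47, strong=0.77; AND[min(a, b)] → w = 0.37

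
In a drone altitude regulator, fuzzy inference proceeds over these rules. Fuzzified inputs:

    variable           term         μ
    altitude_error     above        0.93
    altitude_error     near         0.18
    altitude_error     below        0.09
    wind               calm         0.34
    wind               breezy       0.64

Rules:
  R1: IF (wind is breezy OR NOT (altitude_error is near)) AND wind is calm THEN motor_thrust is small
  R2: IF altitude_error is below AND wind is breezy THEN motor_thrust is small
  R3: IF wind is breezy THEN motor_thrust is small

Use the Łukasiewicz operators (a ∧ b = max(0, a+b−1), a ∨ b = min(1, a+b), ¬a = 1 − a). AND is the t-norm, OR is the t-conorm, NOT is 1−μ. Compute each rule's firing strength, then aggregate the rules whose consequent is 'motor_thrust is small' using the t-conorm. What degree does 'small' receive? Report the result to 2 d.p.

R1: (breezy=0.64 OR ¬near=1−0.18=0.82) = 1.00; AND[max(0, a+b−1)] with calm=0.34 → w = 0.34
R2: below=0.09, breezy=0.64; AND[max(0, a+b−1)] → w = 0.00
R3: breezy=0.64 → w = 0.64
Rules with consequent 'small': {R1, R2, R3} → strengths 0.34, 0.00, 0.64
Aggregate via t-conorm [min(1, a+b)]: 0.98

0.98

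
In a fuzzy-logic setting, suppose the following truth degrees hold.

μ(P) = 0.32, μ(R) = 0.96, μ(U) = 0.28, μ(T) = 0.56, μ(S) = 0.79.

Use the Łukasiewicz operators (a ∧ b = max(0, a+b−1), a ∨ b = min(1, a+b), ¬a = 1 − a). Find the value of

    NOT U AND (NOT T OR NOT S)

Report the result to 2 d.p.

0.37

NOT U = 1 − 0.28 = 0.72
NOT T = 1 − 0.56 = 0.44
NOT S = 1 − 0.79 = 0.21
NOT T OR NOT S = min(1, a+b) on (0.44, 0.21) = 0.65
NOT U AND (NOT T OR NOT S) = max(0, a+b−1) on (0.72, 0.65) = 0.37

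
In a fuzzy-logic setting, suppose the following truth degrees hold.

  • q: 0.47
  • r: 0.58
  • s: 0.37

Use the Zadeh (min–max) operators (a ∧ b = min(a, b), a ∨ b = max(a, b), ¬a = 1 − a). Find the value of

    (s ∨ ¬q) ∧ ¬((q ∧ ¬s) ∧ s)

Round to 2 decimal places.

0.53

¬q = 1 − 0.47 = 0.53
s ∨ ¬q = max(a, b) on (0.37, 0.53) = 0.53
¬s = 1 − 0.37 = 0.63
q ∧ ¬s = min(a, b) on (0.47, 0.63) = 0.47
(q ∧ ¬s) ∧ s = min(a, b) on (0.47, 0.37) = 0.37
¬((q ∧ ¬s) ∧ s) = 1 − 0.37 = 0.63
(s ∨ ¬q) ∧ ¬((q ∧ ¬s) ∧ s) = min(a, b) on (0.53, 0.63) = 0.53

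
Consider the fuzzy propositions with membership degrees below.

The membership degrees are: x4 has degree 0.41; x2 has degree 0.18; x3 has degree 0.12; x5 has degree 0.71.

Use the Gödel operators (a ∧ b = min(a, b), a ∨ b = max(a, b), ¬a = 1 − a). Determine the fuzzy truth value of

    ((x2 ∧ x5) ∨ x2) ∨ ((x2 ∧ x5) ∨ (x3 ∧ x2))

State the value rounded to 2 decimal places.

x2 ∧ x5 = min(a, b) on (0.18, 0.71) = 0.18
(x2 ∧ x5) ∨ x2 = max(a, b) on (0.18, 0.18) = 0.18
x2 ∧ x5 = min(a, b) on (0.18, 0.71) = 0.18
x3 ∧ x2 = min(a, b) on (0.12, 0.18) = 0.12
(x2 ∧ x5) ∨ (x3 ∧ x2) = max(a, b) on (0.18, 0.12) = 0.18
((x2 ∧ x5) ∨ x2) ∨ ((x2 ∧ x5) ∨ (x3 ∧ x2)) = max(a, b) on (0.18, 0.18) = 0.18

0.18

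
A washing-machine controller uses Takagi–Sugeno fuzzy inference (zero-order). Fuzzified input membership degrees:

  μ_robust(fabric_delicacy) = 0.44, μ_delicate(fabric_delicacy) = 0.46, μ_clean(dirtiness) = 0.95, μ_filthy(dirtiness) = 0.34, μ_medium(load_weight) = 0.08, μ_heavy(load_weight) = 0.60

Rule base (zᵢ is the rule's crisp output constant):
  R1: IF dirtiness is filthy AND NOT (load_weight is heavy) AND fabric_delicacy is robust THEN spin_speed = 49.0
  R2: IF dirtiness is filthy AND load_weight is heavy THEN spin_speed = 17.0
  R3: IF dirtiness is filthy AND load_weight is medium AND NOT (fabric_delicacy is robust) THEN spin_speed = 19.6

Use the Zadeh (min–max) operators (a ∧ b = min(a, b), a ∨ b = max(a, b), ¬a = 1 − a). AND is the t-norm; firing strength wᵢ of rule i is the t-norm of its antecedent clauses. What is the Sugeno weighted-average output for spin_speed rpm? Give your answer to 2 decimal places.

R1 (z=49.0): filthy=0.34, ¬heavy=1−0.60=0.40, robust=0.44; AND[min(a, b)] → w = 0.34
R2 (z=17.0): filthy=0.34, heavy=0.60; AND[min(a, b)] → w = 0.34
R3 (z=19.6): filthy=0.34, medium=0.08, ¬robust=1−0.44=0.56; AND[min(a, b)] → w = 0.08
Weighted average = (0.34·49.0 + 0.34·17.0 + 0.08·19.6) / (0.34 + 0.34 + 0.08)
  = 24.0080 / 0.7600 = 31.59

31.59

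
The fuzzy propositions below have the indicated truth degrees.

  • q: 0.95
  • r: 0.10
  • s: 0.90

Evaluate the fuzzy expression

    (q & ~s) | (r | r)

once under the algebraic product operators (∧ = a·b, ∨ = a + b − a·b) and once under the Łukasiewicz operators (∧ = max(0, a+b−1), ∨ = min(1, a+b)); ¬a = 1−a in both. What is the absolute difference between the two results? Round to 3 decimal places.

Under algebraic product:
  ~s = 1 − 0.9000 = 0.1000
  q & ~s = a·b on (0.9500, 0.1000) = 0.0950
  r | r = a + b − a·b on (0.1000, 0.1000) = 0.1900
  (q & ~s) | (r | r) = a + b − a·b on (0.0950, 0.1900) = 0.2669
  → value = 0.2669
Under Łukasiewicz:
  ~s = 1 − 0.90 = 0.10
  q & ~s = max(0, a+b−1) on (0.95, 0.10) = 0.05
  r | r = min(1, a+b) on (0.10, 0.10) = 0.20
  (q & ~s) | (r | r) = min(1, a+b) on (0.05, 0.20) = 0.25
  → value = 0.2500
|0.2669 − 0.2500| = 0.017

0.017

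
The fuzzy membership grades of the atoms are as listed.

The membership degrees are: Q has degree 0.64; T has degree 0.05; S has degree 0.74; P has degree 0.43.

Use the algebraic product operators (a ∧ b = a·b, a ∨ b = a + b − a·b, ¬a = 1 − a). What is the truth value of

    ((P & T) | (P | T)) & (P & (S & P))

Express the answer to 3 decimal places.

0.064

P & T = a·b on (0.4300, 0.0500) = 0.0215
P | T = a + b − a·b on (0.4300, 0.0500) = 0.4585
(P & T) | (P | T) = a + b − a·b on (0.0215, 0.4585) = 0.4701
S & P = a·b on (0.7400, 0.4300) = 0.3182
P & (S & P) = a·b on (0.4300, 0.3182) = 0.1368
((P & T) | (P | T)) & (P & (S & P)) = a·b on (0.4701, 0.1368) = 0.0643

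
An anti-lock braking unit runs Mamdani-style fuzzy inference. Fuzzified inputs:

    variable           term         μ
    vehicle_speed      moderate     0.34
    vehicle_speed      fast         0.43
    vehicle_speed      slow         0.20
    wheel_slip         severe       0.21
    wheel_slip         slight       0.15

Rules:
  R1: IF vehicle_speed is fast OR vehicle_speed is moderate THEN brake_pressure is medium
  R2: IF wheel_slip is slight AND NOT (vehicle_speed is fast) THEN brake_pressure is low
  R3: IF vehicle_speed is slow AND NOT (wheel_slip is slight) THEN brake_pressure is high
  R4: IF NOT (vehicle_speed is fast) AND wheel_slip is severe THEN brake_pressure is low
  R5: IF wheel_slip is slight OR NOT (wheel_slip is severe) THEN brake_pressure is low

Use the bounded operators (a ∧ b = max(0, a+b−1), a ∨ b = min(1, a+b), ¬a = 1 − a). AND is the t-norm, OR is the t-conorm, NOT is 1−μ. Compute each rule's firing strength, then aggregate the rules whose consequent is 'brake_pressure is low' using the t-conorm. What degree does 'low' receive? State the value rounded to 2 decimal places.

0.94

R1: fast=0.43, moderate=0.34; OR[min(1, a+b)] → w = 0.77
R2: slight=0.15, ¬fast=1−0.43=0.57; AND[max(0, a+b−1)] → w = 0.00
R3: slow=0.20, ¬slight=1−0.15=0.85; AND[max(0, a+b−1)] → w = 0.05
R4: ¬fast=1−0.43=0.57, severe=0.21; AND[max(0, a+b−1)] → w = 0.00
R5: slight=0.15, ¬severe=1−0.21=0.79; OR[min(1, a+b)] → w = 0.94
Rules with consequent 'low': {R2, R4, R5} → strengths 0.00, 0.00, 0.94
Aggregate via t-conorm [min(1, a+b)]: 0.94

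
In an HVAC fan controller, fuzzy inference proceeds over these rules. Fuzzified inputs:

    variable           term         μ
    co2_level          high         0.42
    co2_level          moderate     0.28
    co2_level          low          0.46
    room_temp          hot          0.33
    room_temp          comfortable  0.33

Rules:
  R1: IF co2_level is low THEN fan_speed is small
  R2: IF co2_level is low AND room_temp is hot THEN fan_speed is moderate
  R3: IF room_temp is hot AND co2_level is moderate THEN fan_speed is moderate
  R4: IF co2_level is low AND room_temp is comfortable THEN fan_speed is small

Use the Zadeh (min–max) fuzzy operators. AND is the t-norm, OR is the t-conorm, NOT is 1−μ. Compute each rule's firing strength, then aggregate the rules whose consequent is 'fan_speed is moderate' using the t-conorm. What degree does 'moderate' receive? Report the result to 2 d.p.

0.33

R1: low=0.46 → w = 0.46
R2: low=0.46, hot=0.33; AND[min(a, b)] → w = 0.33
R3: hot=0.33, moderate=0.28; AND[min(a, b)] → w = 0.28
R4: low=0.46, comfortable=0.33; AND[min(a, b)] → w = 0.33
Rules with consequent 'moderate': {R2, R3} → strengths 0.33, 0.28
Aggregate via t-conorm [max(a, b)]: 0.33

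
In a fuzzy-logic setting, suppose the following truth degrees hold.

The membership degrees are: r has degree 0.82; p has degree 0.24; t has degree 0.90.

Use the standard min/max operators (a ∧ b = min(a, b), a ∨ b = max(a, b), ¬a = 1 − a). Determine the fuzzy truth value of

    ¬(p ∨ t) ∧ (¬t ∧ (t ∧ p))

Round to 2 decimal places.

0.10

p ∨ t = max(a, b) on (0.24, 0.90) = 0.90
¬(p ∨ t) = 1 − 0.90 = 0.10
¬t = 1 − 0.90 = 0.10
t ∧ p = min(a, b) on (0.90, 0.24) = 0.24
¬t ∧ (t ∧ p) = min(a, b) on (0.10, 0.24) = 0.10
¬(p ∨ t) ∧ (¬t ∧ (t ∧ p)) = min(a, b) on (0.10, 0.10) = 0.10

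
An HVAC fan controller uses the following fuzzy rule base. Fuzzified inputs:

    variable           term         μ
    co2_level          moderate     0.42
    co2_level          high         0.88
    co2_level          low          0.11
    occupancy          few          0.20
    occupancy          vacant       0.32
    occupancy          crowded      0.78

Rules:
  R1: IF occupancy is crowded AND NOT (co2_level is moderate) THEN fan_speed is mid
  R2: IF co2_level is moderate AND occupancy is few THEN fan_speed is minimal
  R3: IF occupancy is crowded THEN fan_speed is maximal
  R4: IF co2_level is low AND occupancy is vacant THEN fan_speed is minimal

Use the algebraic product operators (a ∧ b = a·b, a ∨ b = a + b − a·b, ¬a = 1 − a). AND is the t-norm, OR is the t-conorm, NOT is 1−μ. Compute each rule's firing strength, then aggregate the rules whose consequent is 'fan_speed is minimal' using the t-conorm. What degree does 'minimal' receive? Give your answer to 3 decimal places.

0.116

R1: crowded=0.78, ¬moderate=1−0.42=0.58; AND[a·b] → w = 0.4524
R2: moderate=0.42, few=0.20; AND[a·b] → w = 0.0840
R3: crowded=0.78 → w = 0.7800
R4: low=0.11, vacant=0.32; AND[a·b] → w = 0.0352
Rules with consequent 'minimal': {R2, R4} → strengths 0.0840, 0.0352
Aggregate via t-conorm [a + b − a·b]: 0.1162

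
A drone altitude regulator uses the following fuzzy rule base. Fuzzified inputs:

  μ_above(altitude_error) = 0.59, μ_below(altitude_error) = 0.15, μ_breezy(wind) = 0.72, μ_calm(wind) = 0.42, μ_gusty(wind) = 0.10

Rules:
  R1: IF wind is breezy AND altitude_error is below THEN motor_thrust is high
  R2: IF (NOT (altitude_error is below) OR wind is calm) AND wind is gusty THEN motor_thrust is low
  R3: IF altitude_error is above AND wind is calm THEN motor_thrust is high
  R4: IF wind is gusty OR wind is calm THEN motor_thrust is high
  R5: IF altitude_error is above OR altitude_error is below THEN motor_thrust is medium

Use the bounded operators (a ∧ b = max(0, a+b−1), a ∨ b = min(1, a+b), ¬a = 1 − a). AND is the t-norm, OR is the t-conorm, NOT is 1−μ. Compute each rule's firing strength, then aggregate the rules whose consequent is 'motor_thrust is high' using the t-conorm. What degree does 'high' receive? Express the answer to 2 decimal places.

0.53

R1: breezy=0.72, below=0.15; AND[max(0, a+b−1)] → w = 0.00
R2: (¬below=1−0.15=0.85 OR calm=0.42) = 1.00; AND[max(0, a+b−1)] with gusty=0.10 → w = 0.10
R3: above=0.59, calm=0.42; AND[max(0, a+b−1)] → w = 0.01
R4: gusty=0.10, calm=0.42; OR[min(1, a+b)] → w = 0.52
R5: above=0.59, below=0.15; OR[min(1, a+b)] → w = 0.74
Rules with consequent 'high': {R1, R3, R4} → strengths 0.00, 0.01, 0.52
Aggregate via t-conorm [min(1, a+b)]: 0.53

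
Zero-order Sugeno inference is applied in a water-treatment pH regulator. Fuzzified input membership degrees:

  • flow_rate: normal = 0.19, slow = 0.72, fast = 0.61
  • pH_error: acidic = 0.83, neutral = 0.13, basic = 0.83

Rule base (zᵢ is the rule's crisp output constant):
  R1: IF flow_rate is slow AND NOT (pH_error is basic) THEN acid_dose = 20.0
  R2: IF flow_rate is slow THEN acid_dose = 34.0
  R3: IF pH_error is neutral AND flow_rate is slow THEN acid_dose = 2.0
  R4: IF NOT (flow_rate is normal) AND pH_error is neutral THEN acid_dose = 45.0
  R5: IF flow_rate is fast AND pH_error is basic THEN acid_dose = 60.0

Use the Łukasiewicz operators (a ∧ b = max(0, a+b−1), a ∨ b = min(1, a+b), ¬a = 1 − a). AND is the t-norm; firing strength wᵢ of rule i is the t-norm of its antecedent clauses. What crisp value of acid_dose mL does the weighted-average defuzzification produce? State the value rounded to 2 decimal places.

R1 (z=20.0): slow=0.72, ¬basic=1−0.83=0.17; AND[max(0, a+b−1)] → w = 0.00
R2 (z=34.0): slow=0.72 → w = 0.72
R3 (z=2.0): neutral=0.13, slow=0.72; AND[max(0, a+b−1)] → w = 0.00
R4 (z=45.0): ¬normal=1−0.19=0.81, neutral=0.13; AND[max(0, a+b−1)] → w = 0.00
R5 (z=60.0): fast=0.61, basic=0.83; AND[max(0, a+b−1)] → w = 0.44
Weighted average = (0.00·20.0 + 0.72·34.0 + 0.00·2.0 + 0.00·45.0 + 0.44·60.0) / (0.00 + 0.72 + 0.00 + 0.00 + 0.44)
  = 50.8800 / 1.1600 = 43.86

43.86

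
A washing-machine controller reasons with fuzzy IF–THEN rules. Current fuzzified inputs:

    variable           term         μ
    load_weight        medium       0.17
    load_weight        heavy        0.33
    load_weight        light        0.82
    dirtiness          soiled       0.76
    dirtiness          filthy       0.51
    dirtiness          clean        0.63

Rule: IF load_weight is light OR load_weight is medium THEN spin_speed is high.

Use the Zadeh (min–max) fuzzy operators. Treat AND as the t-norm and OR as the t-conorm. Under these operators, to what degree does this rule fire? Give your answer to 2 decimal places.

0.82

firing strength: light=0.82, medium=0.17; OR[max(a, b)] → w = 0.82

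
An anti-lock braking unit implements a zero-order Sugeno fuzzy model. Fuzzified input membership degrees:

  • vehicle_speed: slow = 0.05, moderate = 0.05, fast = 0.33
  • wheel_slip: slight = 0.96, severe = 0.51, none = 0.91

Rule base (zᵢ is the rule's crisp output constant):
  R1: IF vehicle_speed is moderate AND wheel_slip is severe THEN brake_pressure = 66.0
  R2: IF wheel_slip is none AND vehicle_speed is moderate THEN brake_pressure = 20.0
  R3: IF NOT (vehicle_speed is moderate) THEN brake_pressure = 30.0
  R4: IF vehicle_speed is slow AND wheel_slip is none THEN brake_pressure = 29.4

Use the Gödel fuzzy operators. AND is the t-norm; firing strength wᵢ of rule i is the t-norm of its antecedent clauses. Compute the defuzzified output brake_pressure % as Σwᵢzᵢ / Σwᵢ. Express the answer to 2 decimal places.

31.15

R1 (z=66.0): moderate=0.05, severe=0.51; AND[min(a, b)] → w = 0.05
R2 (z=20.0): none=0.91, moderate=0.05; AND[min(a, b)] → w = 0.05
R3 (z=30.0): ¬moderate=1−0.05=0.95 → w = 0.95
R4 (z=29.4): slow=0.05, none=0.91; AND[min(a, b)] → w = 0.05
Weighted average = (0.05·66.0 + 0.05·20.0 + 0.95·30.0 + 0.05·29.4) / (0.05 + 0.05 + 0.95 + 0.05)
  = 34.2700 / 1.1000 = 31.15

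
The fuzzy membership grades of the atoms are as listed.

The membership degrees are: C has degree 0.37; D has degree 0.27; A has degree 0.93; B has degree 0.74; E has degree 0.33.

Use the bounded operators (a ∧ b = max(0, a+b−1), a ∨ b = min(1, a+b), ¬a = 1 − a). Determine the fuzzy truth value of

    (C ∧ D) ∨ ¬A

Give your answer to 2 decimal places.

0.07

C ∧ D = max(0, a+b−1) on (0.37, 0.27) = 0.00
¬A = 1 − 0.93 = 0.07
(C ∧ D) ∨ ¬A = min(1, a+b) on (0.00, 0.07) = 0.07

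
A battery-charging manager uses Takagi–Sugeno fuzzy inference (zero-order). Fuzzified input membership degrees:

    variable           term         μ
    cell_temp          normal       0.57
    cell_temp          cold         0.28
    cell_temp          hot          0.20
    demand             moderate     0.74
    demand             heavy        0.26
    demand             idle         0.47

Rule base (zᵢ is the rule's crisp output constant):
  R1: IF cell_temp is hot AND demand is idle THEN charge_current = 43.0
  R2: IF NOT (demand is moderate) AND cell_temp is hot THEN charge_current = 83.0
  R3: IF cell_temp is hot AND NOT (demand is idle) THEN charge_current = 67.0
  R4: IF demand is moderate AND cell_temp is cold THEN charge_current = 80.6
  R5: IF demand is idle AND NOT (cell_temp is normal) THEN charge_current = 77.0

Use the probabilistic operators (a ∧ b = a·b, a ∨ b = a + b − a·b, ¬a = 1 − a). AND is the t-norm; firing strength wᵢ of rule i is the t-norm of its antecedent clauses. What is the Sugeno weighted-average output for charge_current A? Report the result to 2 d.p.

R1 (z=43.0): hot=0.20, idle=0.47; AND[a·b] → w = 0.0940
R2 (z=83.0): ¬moderate=1−0.74=0.26, hot=0.20; AND[a·b] → w = 0.0520
R3 (z=67.0): hot=0.20, ¬idle=1−0.47=0.53; AND[a·b] → w = 0.1060
R4 (z=80.6): moderate=0.74, cold=0.28; AND[a·b] → w = 0.2072
R5 (z=77.0): idle=0.47, ¬normal=1−0.57=0.43; AND[a·b] → w = 0.2021
Weighted average = (0.0940·43.0 + 0.0520·83.0 + 0.1060·67.0 + 0.2072·80.6 + 0.2021·77.0) / (0.0940 + 0.0520 + 0.1060 + 0.2072 + 0.2021)
  = 47.7220 / 0.6613 = 72.16

72.16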